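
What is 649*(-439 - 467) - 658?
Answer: -588652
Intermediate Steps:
649*(-439 - 467) - 658 = 649*(-906) - 658 = -587994 - 658 = -588652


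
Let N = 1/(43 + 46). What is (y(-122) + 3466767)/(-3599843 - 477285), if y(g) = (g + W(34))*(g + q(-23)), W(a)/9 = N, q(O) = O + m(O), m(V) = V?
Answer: -310364895/362864392 ≈ -0.85532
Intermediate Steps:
N = 1/89 ≈ 0.011236
q(O) = 2*O (q(O) = O + O = 2*O)
W(a) = 9/89 (W(a) = 9*(1/89) = 9/89)
y(g) = (-46 + g)*(9/89 + g) (y(g) = (g + 9/89)*(g + 2*(-23)) = (9/89 + g)*(g - 46) = (9/89 + g)*(-46 + g) = (-46 + g)*(9/89 + g))
(y(-122) + 3466767)/(-3599843 - 477285) = ((-414/89 + (-122)**2 - 4085/89*(-122)) + 3466767)/(-3599843 - 477285) = ((-414/89 + 14884 + 498370/89) + 3466767)/(-4077128) = (1822632/89 + 3466767)*(-1/4077128) = (310364895/89)*(-1/4077128) = -310364895/362864392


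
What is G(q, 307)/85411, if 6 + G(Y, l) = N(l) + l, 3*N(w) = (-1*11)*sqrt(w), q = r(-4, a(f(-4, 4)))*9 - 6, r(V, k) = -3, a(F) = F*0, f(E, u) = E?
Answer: 301/85411 - 11*sqrt(307)/256233 ≈ 0.0027719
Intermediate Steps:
a(F) = 0
q = -33 (q = -3*9 - 6 = -27 - 6 = -33)
N(w) = -11*sqrt(w)/3 (N(w) = ((-1*11)*sqrt(w))/3 = (-11*sqrt(w))/3 = -11*sqrt(w)/3)
G(Y, l) = -6 + l - 11*sqrt(l)/3 (G(Y, l) = -6 + (-11*sqrt(l)/3 + l) = -6 + (l - 11*sqrt(l)/3) = -6 + l - 11*sqrt(l)/3)
G(q, 307)/85411 = (-6 + 307 - 11*sqrt(307)/3)/85411 = (301 - 11*sqrt(307)/3)*(1/85411) = 301/85411 - 11*sqrt(307)/256233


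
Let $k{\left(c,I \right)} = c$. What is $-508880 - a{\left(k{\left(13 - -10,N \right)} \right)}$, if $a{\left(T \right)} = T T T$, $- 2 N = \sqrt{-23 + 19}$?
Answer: $-521047$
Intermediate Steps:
$N = - i$ ($N = - \frac{\sqrt{-23 + 19}}{2} = - \frac{\sqrt{-4}}{2} = - \frac{2 i}{2} = - i \approx - 1.0 i$)
$a{\left(T \right)} = T^{3}$ ($a{\left(T \right)} = T^{2} T = T^{3}$)
$-508880 - a{\left(k{\left(13 - -10,N \right)} \right)} = -508880 - \left(13 - -10\right)^{3} = -508880 - \left(13 + 10\right)^{3} = -508880 - 23^{3} = -508880 - 12167 = -521047$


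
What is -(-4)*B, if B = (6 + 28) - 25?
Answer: 36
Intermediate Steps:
B = 9 (B = 34 - 25 = 9)
-(-4)*B = -(-4)*9 = -1*(-36) = 36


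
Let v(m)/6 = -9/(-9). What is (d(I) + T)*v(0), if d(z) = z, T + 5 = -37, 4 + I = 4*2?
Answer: -228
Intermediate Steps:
v(m) = 6 (v(m) = 6*(-9/(-9)) = 6*(-9*(-⅑)) = 6*1 = 6)
I = 4 (I = -4 + 4*2 = -4 + 8 = 4)
T = -42 (T = -5 - 37 = -42)
(d(I) + T)*v(0) = (4 - 42)*6 = -38*6 = -228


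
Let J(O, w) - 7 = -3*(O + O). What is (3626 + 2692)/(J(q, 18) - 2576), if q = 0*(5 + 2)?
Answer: -6318/2569 ≈ -2.4593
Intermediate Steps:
q = 0 (q = 0*7 = 0)
J(O, w) = 7 - 6*O (J(O, w) = 7 - 3*(O + O) = 7 - 6*O)
(3626 + 2692)/(J(q, 18) - 2576) = (3626 + 2692)/((7 - 6*0) - 2576) = 6318/((7 + 0) - 2576) = 6318/(7 - 2576) = 6318/(-2569) = 6318*(-1/2569) = -6318/2569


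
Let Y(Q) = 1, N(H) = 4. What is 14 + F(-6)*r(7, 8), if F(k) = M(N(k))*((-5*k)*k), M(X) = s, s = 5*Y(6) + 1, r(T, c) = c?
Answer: -8626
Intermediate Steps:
s = 6 (s = 5*1 + 1 = 5 + 1 = 6)
M(X) = 6
F(k) = -30*k² (F(k) = 6*((-5*k)*k) = 6*(-5*k²) = -30*k²)
14 + F(-6)*r(7, 8) = 14 - 30*(-6)²*8 = 14 - 30*36*8 = 14 - 1080*8 = 14 - 8640 = -8626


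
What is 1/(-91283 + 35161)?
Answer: -1/56122 ≈ -1.7818e-5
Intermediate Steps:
1/(-91283 + 35161) = 1/(-56122) = -1/56122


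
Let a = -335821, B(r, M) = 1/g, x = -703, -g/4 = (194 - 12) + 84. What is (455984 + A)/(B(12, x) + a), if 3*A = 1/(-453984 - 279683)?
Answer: -20148169798904/14838631506765 ≈ -1.3578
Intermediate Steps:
g = -1064 (g = -4*((194 - 12) + 84) = -4*(182 + 84) = -4*266 = -1064)
B(r, M) = -1/1064 (B(r, M) = 1/(-1064) = -1/1064)
A = -1/2201001 (A = 1/(3*(-453984 - 279683)) = (1/3)/(-733667) = (1/3)*(-1/733667) = -1/2201001 ≈ -4.5434e-7)
(455984 + A)/(B(12, x) + a) = (455984 - 1/2201001)/(-1/1064 - 335821) = 1003621239983/(2201001*(-357313545/1064)) = (1003621239983/2201001)*(-1064/357313545) = -20148169798904/14838631506765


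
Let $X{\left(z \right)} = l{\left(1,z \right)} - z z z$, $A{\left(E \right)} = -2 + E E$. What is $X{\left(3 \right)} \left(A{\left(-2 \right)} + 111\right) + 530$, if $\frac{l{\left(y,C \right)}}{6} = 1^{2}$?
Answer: $-1843$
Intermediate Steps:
$A{\left(E \right)} = -2 + E^{2}$
$l{\left(y,C \right)} = 6$ ($l{\left(y,C \right)} = 6 \cdot 1^{2} = 6 \cdot 1 = 6$)
$X{\left(z \right)} = 6 - z^{3}$ ($X{\left(z \right)} = 6 - z z z = 6 - z^{2} z = 6 - z^{3}$)
$X{\left(3 \right)} \left(A{\left(-2 \right)} + 111\right) + 530 = \left(6 - 3^{3}\right) \left(\left(-2 + \left(-2\right)^{2}\right) + 111\right) + 530 = \left(6 - 27\right) \left(\left(-2 + 4\right) + 111\right) + 530 = \left(6 - 27\right) \left(2 + 111\right) + 530 = \left(-21\right) 113 + 530 = -2373 + 530 = -1843$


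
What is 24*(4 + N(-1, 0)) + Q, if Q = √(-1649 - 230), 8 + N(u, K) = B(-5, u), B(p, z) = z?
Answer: -120 + I*√1879 ≈ -120.0 + 43.347*I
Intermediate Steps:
N(u, K) = -8 + u
Q = I*√1879 (Q = √(-1879) = I*√1879 ≈ 43.347*I)
24*(4 + N(-1, 0)) + Q = 24*(4 + (-8 - 1)) + I*√1879 = 24*(4 - 9) + I*√1879 = 24*(-5) + I*√1879 = -120 + I*√1879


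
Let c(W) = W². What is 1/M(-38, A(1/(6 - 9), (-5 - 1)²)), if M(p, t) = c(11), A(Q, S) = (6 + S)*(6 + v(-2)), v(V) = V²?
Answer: 1/121 ≈ 0.0082645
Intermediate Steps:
A(Q, S) = 60 + 10*S (A(Q, S) = (6 + S)*(6 + (-2)²) = (6 + S)*(6 + 4) = (6 + S)*10 = 60 + 10*S)
M(p, t) = 121 (M(p, t) = 11² = 121)
1/M(-38, A(1/(6 - 9), (-5 - 1)²)) = 1/121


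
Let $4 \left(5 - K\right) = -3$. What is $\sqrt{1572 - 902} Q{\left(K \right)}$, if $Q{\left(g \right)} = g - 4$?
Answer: $\frac{7 \sqrt{670}}{4} \approx 45.298$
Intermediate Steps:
$K = \frac{23}{4}$ ($K = 5 - - \frac{3}{4} = 5 + \frac{3}{4} = \frac{23}{4} \approx 5.75$)
$Q{\left(g \right)} = -4 + g$ ($Q{\left(g \right)} = g - 4 = -4 + g$)
$\sqrt{1572 - 902} Q{\left(K \right)} = \sqrt{1572 - 902} \left(-4 + \frac{23}{4}\right) = \sqrt{670} \cdot \frac{7}{4} = \frac{7 \sqrt{670}}{4}$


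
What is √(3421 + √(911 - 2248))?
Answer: √(3421 + I*√1337) ≈ 58.49 + 0.3126*I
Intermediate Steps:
√(3421 + √(911 - 2248)) = √(3421 + √(-1337)) = √(3421 + I*√1337)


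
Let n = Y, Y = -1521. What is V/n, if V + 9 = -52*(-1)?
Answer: -43/1521 ≈ -0.028271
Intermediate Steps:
n = -1521
V = 43 (V = -9 - 52*(-1) = -9 + 52 = 43)
V/n = 43/(-1521) = 43*(-1/1521) = -43/1521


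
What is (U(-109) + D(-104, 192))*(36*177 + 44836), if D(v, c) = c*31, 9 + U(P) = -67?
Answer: 300898208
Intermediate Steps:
U(P) = -76 (U(P) = -9 - 67 = -76)
D(v, c) = 31*c
(U(-109) + D(-104, 192))*(36*177 + 44836) = (-76 + 31*192)*(36*177 + 44836) = (-76 + 5952)*(6372 + 44836) = 5876*51208 = 300898208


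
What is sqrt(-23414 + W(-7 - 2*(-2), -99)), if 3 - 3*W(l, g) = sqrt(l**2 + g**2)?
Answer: sqrt(-23413 - sqrt(1090)) ≈ 153.12*I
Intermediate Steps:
W(l, g) = 1 - sqrt(g**2 + l**2)/3 (W(l, g) = 1 - sqrt(l**2 + g**2)/3 = 1 - sqrt(g**2 + l**2)/3)
sqrt(-23414 + W(-7 - 2*(-2), -99)) = sqrt(-23414 + (1 - sqrt((-99)**2 + (-7 - 2*(-2))**2)/3)) = sqrt(-23414 + (1 - sqrt(9801 + (-7 + 4)**2)/3)) = sqrt(-23414 + (1 - sqrt(9801 + (-3)**2)/3)) = sqrt(-23414 + (1 - sqrt(9801 + 9)/3)) = sqrt(-23414 + (1 - sqrt(1090))) = sqrt(-23413 - sqrt(1090))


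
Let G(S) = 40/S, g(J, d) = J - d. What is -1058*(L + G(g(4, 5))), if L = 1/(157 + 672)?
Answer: 35082222/829 ≈ 42319.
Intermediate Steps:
L = 1/829 ≈ 0.0012063
-1058*(L + G(g(4, 5))) = -1058*(1/829 + 40/(4 - 1*5)) = -1058*(1/829 + 40/(4 - 5)) = -1058*(1/829 + 40/(-1)) = -1058*(1/829 + 40*(-1)) = -1058*(1/829 - 40) = -1058*(-33159/829) = 35082222/829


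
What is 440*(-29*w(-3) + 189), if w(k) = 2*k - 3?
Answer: 198000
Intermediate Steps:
w(k) = -3 + 2*k
440*(-29*w(-3) + 189) = 440*(-29*(-3 + 2*(-3)) + 189) = 440*(-29*(-3 - 6) + 189) = 440*(-29*(-9) + 189) = 440*(261 + 189) = 440*450 = 198000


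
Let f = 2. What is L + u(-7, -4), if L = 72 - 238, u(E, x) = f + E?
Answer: -171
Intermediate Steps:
u(E, x) = 2 + E
L = -166
L + u(-7, -4) = -166 + (2 - 7) = -166 - 5 = -171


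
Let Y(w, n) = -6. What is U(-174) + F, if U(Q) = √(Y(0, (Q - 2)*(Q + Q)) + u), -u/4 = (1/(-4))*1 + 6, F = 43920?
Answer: 43920 + I*√29 ≈ 43920.0 + 5.3852*I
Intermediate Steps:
u = -23 (u = -4*((1/(-4))*1 + 6) = -4*((1*(-¼))*1 + 6) = -4*(-¼*1 + 6) = -4*(-¼ + 6) = -4*23/4 = -23)
U(Q) = I*√29 (U(Q) = √(-6 - 23) = √(-29) = I*√29)
U(-174) + F = I*√29 + 43920 = 43920 + I*√29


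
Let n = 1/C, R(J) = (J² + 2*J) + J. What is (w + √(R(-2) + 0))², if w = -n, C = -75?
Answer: -11249/5625 + 2*I*√2/75 ≈ -1.9998 + 0.037712*I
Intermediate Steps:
R(J) = J² + 3*J
n = -1/75 (n = 1/(-75) = -1/75 ≈ -0.013333)
w = 1/75 (w = -1*(-1/75) = 1/75 ≈ 0.013333)
(w + √(R(-2) + 0))² = (1/75 + √(-2*(3 - 2) + 0))² = (1/75 + √(-2*1 + 0))² = (1/75 + √(-2 + 0))² = (1/75 + √(-2))² = (1/75 + I*√2)²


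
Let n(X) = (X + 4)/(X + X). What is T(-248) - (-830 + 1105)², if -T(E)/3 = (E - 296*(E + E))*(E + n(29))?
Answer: 3152902927/29 ≈ 1.0872e+8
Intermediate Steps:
n(X) = (4 + X)/(2*X) (n(X) = (4 + X)/((2*X)) = (4 + X)*(1/(2*X)) = (4 + X)/(2*X))
T(E) = 1773*E*(33/58 + E) (T(E) = -3*(E - 296*(E + E))*(E + (½)*(4 + 29)/29) = -3*(E - 592*E)*(E + (½)*(1/29)*33) = -3*(E - 592*E)*(E + 33/58) = -3*(-591*E)*(33/58 + E) = -(-1773)*E*(33/58 + E) = 1773*E*(33/58 + E))
T(-248) - (-830 + 1105)² = (1773/58)*(-248)*(33 + 58*(-248)) - (-830 + 1105)² = (1773/58)*(-248)*(33 - 14384) - 1*275² = (1773/58)*(-248)*(-14351) - 1*75625 = 3155096052/29 - 75625 = 3152902927/29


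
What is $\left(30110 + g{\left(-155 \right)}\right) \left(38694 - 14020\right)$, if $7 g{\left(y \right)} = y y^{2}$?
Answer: $- \frac{86682352770}{7} \approx -1.2383 \cdot 10^{10}$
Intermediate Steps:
$g{\left(y \right)} = \frac{y^{3}}{7}$ ($g{\left(y \right)} = \frac{y y^{2}}{7} = \frac{y^{3}}{7}$)
$\left(30110 + g{\left(-155 \right)}\right) \left(38694 - 14020\right) = \left(30110 + \frac{\left(-155\right)^{3}}{7}\right) \left(38694 - 14020\right) = \left(30110 + \frac{1}{7} \left(-3723875\right)\right) 24674 = \left(30110 - \frac{3723875}{7}\right) 24674 = \left(- \frac{3513105}{7}\right) 24674 = - \frac{86682352770}{7}$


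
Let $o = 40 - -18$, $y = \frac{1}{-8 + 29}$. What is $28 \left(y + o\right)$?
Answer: $\frac{4876}{3} \approx 1625.3$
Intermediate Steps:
$y = \frac{1}{21} \approx 0.047619$
$o = 58$ ($o = 40 + 18 = 58$)
$28 \left(y + o\right) = 28 \left(\frac{1}{21} + 58\right) = 28 \cdot \frac{1219}{21} = \frac{4876}{3}$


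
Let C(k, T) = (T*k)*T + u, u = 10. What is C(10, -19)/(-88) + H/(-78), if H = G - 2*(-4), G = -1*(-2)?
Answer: -35405/858 ≈ -41.265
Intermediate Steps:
G = 2
C(k, T) = 10 + k*T² (C(k, T) = (T*k)*T + 10 = k*T² + 10 = 10 + k*T²)
H = 10 (H = 2 - 2*(-4) = 2 + 8 = 10)
C(10, -19)/(-88) + H/(-78) = (10 + 10*(-19)²)/(-88) + 10/(-78) = (10 + 10*361)*(-1/88) + 10*(-1/78) = (10 + 3610)*(-1/88) - 5/39 = 3620*(-1/88) - 5/39 = -905/22 - 5/39 = -35405/858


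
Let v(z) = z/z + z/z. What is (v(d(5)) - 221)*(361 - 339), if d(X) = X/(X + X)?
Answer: -4818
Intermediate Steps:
d(X) = ½ (d(X) = X/((2*X)) = X*(1/(2*X)) = ½)
v(z) = 2 (v(z) = 1 + 1 = 2)
(v(d(5)) - 221)*(361 - 339) = (2 - 221)*(361 - 339) = -219*22 = -4818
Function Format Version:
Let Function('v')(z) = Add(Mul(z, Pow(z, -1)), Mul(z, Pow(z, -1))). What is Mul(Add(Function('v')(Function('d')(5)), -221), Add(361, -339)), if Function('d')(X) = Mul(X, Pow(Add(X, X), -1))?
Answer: -4818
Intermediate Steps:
Function('d')(X) = Rational(1, 2) (Function('d')(X) = Mul(X, Pow(Mul(2, X), -1)) = Mul(X, Mul(Rational(1, 2), Pow(X, -1))) = Rational(1, 2))
Function('v')(z) = 2 (Function('v')(z) = Add(1, 1) = 2)
Mul(Add(Function('v')(Function('d')(5)), -221), Add(361, -339)) = Mul(Add(2, -221), Add(361, -339)) = Mul(-219, 22) = -4818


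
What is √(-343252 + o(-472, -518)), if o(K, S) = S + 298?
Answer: 4*I*√21467 ≈ 586.06*I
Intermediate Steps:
o(K, S) = 298 + S
√(-343252 + o(-472, -518)) = √(-343252 + (298 - 518)) = √(-343252 - 220) = √(-343472) = 4*I*√21467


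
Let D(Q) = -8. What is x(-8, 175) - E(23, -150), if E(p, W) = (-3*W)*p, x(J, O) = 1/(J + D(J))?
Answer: -165601/16 ≈ -10350.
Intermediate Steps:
x(J, O) = 1/(-8 + J) (x(J, O) = 1/(J - 8) = 1/(-8 + J))
E(p, W) = -3*W*p
x(-8, 175) - E(23, -150) = 1/(-8 - 8) - (-3)*(-150)*23 = 1/(-16) - 1*10350 = -1/16 - 10350 = -165601/16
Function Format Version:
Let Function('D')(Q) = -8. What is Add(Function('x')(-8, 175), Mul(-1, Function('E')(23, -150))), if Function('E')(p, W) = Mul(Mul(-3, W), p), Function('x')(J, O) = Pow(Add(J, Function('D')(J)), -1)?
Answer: Rational(-165601, 16) ≈ -10350.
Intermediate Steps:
Function('x')(J, O) = Pow(Add(-8, J), -1) (Function('x')(J, O) = Pow(Add(J, -8), -1) = Pow(Add(-8, J), -1))
Function('E')(p, W) = Mul(-3, W, p)
Add(Function('x')(-8, 175), Mul(-1, Function('E')(23, -150))) = Add(Pow(Add(-8, -8), -1), Mul(-1, Mul(-3, -150, 23))) = Add(Pow(-16, -1), Mul(-1, 10350)) = Add(Rational(-1, 16), -10350) = Rational(-165601, 16)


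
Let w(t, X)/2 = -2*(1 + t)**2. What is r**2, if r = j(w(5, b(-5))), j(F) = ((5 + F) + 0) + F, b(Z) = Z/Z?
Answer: 80089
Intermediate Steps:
b(Z) = 1
w(t, X) = -4*(1 + t)**2 (w(t, X) = 2*(-2*(1 + t)**2) = -4*(1 + t)**2)
j(F) = 5 + 2*F (j(F) = (5 + F) + F = 5 + 2*F)
r = -283 (r = 5 + 2*(-4*(1 + 5)**2) = 5 + 2*(-4*6**2) = 5 + 2*(-4*36) = 5 + 2*(-144) = 5 - 288 = -283)
r**2 = (-283)**2 = 80089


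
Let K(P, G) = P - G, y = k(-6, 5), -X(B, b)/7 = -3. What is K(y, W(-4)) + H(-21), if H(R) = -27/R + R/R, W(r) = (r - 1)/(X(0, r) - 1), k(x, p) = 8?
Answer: 295/28 ≈ 10.536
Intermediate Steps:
X(B, b) = 21 (X(B, b) = -7*(-3) = 21)
W(r) = -1/20 + r/20 (W(r) = (r - 1)/(21 - 1) = (-1 + r)/20 = (-1 + r)*(1/20) = -1/20 + r/20)
y = 8
H(R) = 1 - 27/R (H(R) = -27/R + 1 = 1 - 27/R)
K(y, W(-4)) + H(-21) = (8 - (-1/20 + (1/20)*(-4))) + (-27 - 21)/(-21) = (8 - (-1/20 - 1/5)) - 1/21*(-48) = (8 - 1*(-1/4)) + 16/7 = (8 + 1/4) + 16/7 = 33/4 + 16/7 = 295/28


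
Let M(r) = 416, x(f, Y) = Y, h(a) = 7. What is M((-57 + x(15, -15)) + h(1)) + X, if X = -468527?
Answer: -468111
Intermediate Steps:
M((-57 + x(15, -15)) + h(1)) + X = 416 - 468527 = -468111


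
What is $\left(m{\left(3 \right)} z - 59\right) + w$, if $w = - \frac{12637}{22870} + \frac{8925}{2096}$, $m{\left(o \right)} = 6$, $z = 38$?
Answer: $\frac{4139365239}{23967760} \approx 172.71$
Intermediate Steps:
$w = \frac{88813799}{23967760}$ ($w = \left(-12637\right) \frac{1}{22870} + 8925 \cdot \frac{1}{2096} = - \frac{12637}{22870} + \frac{8925}{2096} = \frac{88813799}{23967760} \approx 3.7056$)
$\left(m{\left(3 \right)} z - 59\right) + w = \left(6 \cdot 38 - 59\right) + \frac{88813799}{23967760} = \left(228 - 59\right) + \frac{88813799}{23967760} = 169 + \frac{88813799}{23967760} = \frac{4139365239}{23967760}$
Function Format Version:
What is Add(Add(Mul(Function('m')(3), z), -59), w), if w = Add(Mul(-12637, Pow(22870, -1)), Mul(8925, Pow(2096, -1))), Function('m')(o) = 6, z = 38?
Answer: Rational(4139365239, 23967760) ≈ 172.71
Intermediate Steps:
w = Rational(88813799, 23967760) (w = Add(Mul(-12637, Rational(1, 22870)), Mul(8925, Rational(1, 2096))) = Add(Rational(-12637, 22870), Rational(8925, 2096)) = Rational(88813799, 23967760) ≈ 3.7056)
Add(Add(Mul(Function('m')(3), z), -59), w) = Add(Add(Mul(6, 38), -59), Rational(88813799, 23967760)) = Add(Add(228, -59), Rational(88813799, 23967760)) = Add(169, Rational(88813799, 23967760)) = Rational(4139365239, 23967760)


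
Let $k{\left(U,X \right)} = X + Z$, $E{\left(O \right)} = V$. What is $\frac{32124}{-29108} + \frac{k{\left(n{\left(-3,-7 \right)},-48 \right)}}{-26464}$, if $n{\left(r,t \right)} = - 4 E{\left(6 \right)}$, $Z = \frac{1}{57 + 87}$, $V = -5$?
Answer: $- \frac{30554371949}{27731308032} \approx -1.1018$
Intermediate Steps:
$Z = \frac{1}{144} \approx 0.0069444$
$E{\left(O \right)} = -5$
$n{\left(r,t \right)} = 20$ ($n{\left(r,t \right)} = \left(-4\right) \left(-5\right) = 20$)
$k{\left(U,X \right)} = \frac{1}{144} + X$ ($k{\left(U,X \right)} = X + \frac{1}{144} = \frac{1}{144} + X$)
$\frac{32124}{-29108} + \frac{k{\left(n{\left(-3,-7 \right)},-48 \right)}}{-26464} = \frac{32124}{-29108} + \frac{\frac{1}{144} - 48}{-26464} = 32124 \left(- \frac{1}{29108}\right) - - \frac{6911}{3810816} = - \frac{8031}{7277} + \frac{6911}{3810816} = - \frac{30554371949}{27731308032}$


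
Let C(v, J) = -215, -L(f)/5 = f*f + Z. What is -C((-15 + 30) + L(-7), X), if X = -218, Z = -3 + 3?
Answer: 215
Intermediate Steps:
Z = 0
L(f) = -5*f² (L(f) = -5*(f*f + 0) = -5*(f² + 0) = -5*f²)
-C((-15 + 30) + L(-7), X) = -1*(-215) = 215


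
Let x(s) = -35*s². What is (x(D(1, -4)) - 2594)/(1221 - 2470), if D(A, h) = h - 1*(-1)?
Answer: 2909/1249 ≈ 2.3291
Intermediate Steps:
D(A, h) = 1 + h (D(A, h) = h + 1 = 1 + h)
(x(D(1, -4)) - 2594)/(1221 - 2470) = (-35*(1 - 4)² - 2594)/(1221 - 2470) = (-35*(-3)² - 2594)/(-1249) = (-35*9 - 2594)*(-1/1249) = (-315 - 2594)*(-1/1249) = -2909*(-1/1249) = 2909/1249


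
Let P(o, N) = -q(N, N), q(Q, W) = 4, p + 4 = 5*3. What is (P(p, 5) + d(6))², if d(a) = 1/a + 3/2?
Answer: 49/9 ≈ 5.4444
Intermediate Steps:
p = 11 (p = -4 + 5*3 = -4 + 15 = 11)
d(a) = 3/2 + 1/a (d(a) = 1/a + 3*(½) = 1/a + 3/2 = 3/2 + 1/a)
P(o, N) = -4 (P(o, N) = -1*4 = -4)
(P(p, 5) + d(6))² = (-4 + (3/2 + 1/6))² = (-4 + (3/2 + ⅙))² = (-4 + 5/3)² = (-7/3)² = 49/9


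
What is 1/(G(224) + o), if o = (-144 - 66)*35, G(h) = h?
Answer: -1/7126 ≈ -0.00014033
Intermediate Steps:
o = -7350 (o = -210*35 = -7350)
1/(G(224) + o) = 1/(224 - 7350) = 1/(-7126) = -1/7126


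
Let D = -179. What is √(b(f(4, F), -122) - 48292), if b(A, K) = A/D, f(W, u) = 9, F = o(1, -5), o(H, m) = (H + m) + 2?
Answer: I*√1547325583/179 ≈ 219.75*I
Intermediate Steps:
o(H, m) = 2 + H + m
F = -2 (F = 2 + 1 - 5 = -2)
b(A, K) = -A/179 (b(A, K) = A/(-179) = A*(-1/179) = -A/179)
√(b(f(4, F), -122) - 48292) = √(-1/179*9 - 48292) = √(-9/179 - 48292) = √(-8644277/179) = I*√1547325583/179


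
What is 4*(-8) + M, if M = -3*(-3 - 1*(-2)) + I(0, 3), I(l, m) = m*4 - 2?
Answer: -19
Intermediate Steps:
I(l, m) = -2 + 4*m (I(l, m) = 4*m - 2 = -2 + 4*m)
M = 13 (M = -3*(-3 - 1*(-2)) + (-2 + 4*3) = -3*(-3 + 2) + (-2 + 12) = -3*(-1) + 10 = 3 + 10 = 13)
4*(-8) + M = 4*(-8) + 13 = -32 + 13 = -19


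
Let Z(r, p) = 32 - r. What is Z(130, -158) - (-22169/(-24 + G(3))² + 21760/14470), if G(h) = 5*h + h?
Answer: 26895191/52092 ≈ 516.30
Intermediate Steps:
G(h) = 6*h
Z(130, -158) - (-22169/(-24 + G(3))² + 21760/14470) = (32 - 1*130) - (-22169/(-24 + 6*3)² + 21760/14470) = (32 - 130) - (-22169/(-24 + 18)² + 21760*(1/14470)) = -98 - (-22169/((-6)²) + 2176/1447) = -98 - (-22169/36 + 2176/1447) = -98 - 1*(-32000207/52092) = -98 + 32000207/52092 = 26895191/52092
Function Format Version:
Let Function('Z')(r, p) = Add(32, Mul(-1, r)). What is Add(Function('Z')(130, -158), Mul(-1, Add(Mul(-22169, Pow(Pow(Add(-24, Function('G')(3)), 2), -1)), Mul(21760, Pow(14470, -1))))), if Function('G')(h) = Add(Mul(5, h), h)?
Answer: Rational(26895191, 52092) ≈ 516.30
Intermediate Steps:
Function('G')(h) = Mul(6, h)
Add(Function('Z')(130, -158), Mul(-1, Add(Mul(-22169, Pow(Pow(Add(-24, Function('G')(3)), 2), -1)), Mul(21760, Pow(14470, -1))))) = Add(Add(32, Mul(-1, 130)), Mul(-1, Add(Mul(-22169, Pow(Pow(Add(-24, Mul(6, 3)), 2), -1)), Mul(21760, Pow(14470, -1))))) = Add(Add(32, -130), Mul(-1, Add(Mul(-22169, Pow(Pow(Add(-24, 18), 2), -1)), Mul(21760, Rational(1, 14470))))) = Add(-98, Mul(-1, Add(Mul(-22169, Pow(Pow(-6, 2), -1)), Rational(2176, 1447)))) = Add(-98, Mul(-1, Add(Mul(-22169, Pow(36, -1)), Rational(2176, 1447)))) = Add(-98, Mul(-1, Add(Mul(-22169, Rational(1, 36)), Rational(2176, 1447)))) = Add(-98, Mul(-1, Add(Rational(-22169, 36), Rational(2176, 1447)))) = Add(-98, Mul(-1, Rational(-32000207, 52092))) = Add(-98, Rational(32000207, 52092)) = Rational(26895191, 52092)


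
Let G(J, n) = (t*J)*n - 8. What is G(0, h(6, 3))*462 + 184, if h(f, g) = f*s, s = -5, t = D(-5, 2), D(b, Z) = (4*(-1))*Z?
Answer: -3512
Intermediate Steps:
D(b, Z) = -4*Z
t = -8 (t = -4*2 = -8)
h(f, g) = -5*f (h(f, g) = f*(-5) = -5*f)
G(J, n) = -8 - 8*J*n (G(J, n) = (-8*J)*n - 8 = -8*J*n - 8 = -8 - 8*J*n)
G(0, h(6, 3))*462 + 184 = (-8 - 8*0*(-5*6))*462 + 184 = (-8 - 8*0*(-30))*462 + 184 = (-8 + 0)*462 + 184 = -8*462 + 184 = -3696 + 184 = -3512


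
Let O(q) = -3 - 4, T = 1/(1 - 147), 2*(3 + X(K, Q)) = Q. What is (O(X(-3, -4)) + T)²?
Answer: 1046529/21316 ≈ 49.096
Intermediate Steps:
X(K, Q) = -3 + Q/2
T = -1/146 (T = 1/(-146) = -1/146 ≈ -0.0068493)
O(q) = -7
(O(X(-3, -4)) + T)² = (-7 - 1/146)² = (-1023/146)² = 1046529/21316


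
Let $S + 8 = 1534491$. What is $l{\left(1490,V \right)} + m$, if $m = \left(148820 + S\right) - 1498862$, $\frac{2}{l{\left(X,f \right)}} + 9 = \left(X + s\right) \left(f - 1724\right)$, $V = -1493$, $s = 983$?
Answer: $\frac{733674020824}{3977825} \approx 1.8444 \cdot 10^{5}$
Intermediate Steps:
$S = 1534483$ ($S = -8 + 1534491 = 1534483$)
$l{\left(X,f \right)} = \frac{2}{-9 + \left(-1724 + f\right) \left(983 + X\right)}$ ($l{\left(X,f \right)} = \frac{2}{-9 + \left(X + 983\right) \left(f - 1724\right)} = \frac{2}{-9 + \left(983 + X\right) \left(-1724 + f\right)} = \frac{2}{-9 + \left(-1724 + f\right) \left(983 + X\right)}$)
$m = 184441$ ($m = \left(148820 + 1534483\right) - 1498862 = 1683303 - 1498862 = 184441$)
$l{\left(1490,V \right)} + m = \frac{2}{-1694701 - 2568760 + 983 \left(-1493\right) + 1490 \left(-1493\right)} + 184441 = \frac{2}{-1694701 - 2568760 - 1467619 - 2224570} + 184441 = \frac{2}{-7955650} + 184441 = 2 \left(- \frac{1}{7955650}\right) + 184441 = - \frac{1}{3977825} + 184441 = \frac{733674020824}{3977825}$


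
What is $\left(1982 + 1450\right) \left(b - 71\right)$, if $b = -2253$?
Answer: $-7975968$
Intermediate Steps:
$\left(1982 + 1450\right) \left(b - 71\right) = \left(1982 + 1450\right) \left(-2253 - 71\right) = 3432 \left(-2324\right) = -7975968$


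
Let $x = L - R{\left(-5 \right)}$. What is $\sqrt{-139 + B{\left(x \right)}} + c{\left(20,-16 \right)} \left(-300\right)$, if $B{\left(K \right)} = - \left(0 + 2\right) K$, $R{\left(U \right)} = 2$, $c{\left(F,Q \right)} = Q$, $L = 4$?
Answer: $4800 + i \sqrt{143} \approx 4800.0 + 11.958 i$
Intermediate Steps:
$x = 2$ ($x = 4 - 2 = 2$)
$B{\left(K \right)} = - 2 K$
$\sqrt{-139 + B{\left(x \right)}} + c{\left(20,-16 \right)} \left(-300\right) = \sqrt{-139 - 4} - -4800 = \sqrt{-139 - 4} + 4800 = \sqrt{-143} + 4800 = i \sqrt{143} + 4800 = 4800 + i \sqrt{143}$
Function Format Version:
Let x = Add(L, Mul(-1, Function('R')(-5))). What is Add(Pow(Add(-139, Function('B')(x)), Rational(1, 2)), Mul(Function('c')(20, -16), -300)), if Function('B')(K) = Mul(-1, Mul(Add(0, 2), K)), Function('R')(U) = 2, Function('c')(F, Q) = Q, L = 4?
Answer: Add(4800, Mul(I, Pow(143, Rational(1, 2)))) ≈ Add(4800.0, Mul(11.958, I))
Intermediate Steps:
x = 2 (x = Add(4, Mul(-1, 2)) = Add(4, -2) = 2)
Function('B')(K) = Mul(-2, K) (Function('B')(K) = Mul(-1, Mul(2, K)) = Mul(-2, K))
Add(Pow(Add(-139, Function('B')(x)), Rational(1, 2)), Mul(Function('c')(20, -16), -300)) = Add(Pow(Add(-139, Mul(-2, 2)), Rational(1, 2)), Mul(-16, -300)) = Add(Pow(Add(-139, -4), Rational(1, 2)), 4800) = Add(Pow(-143, Rational(1, 2)), 4800) = Add(Mul(I, Pow(143, Rational(1, 2))), 4800) = Add(4800, Mul(I, Pow(143, Rational(1, 2))))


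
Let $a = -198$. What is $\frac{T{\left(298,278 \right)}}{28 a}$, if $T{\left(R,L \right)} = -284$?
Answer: $\frac{71}{1386} \approx 0.051227$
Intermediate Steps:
$\frac{T{\left(298,278 \right)}}{28 a} = - \frac{284}{28 \left(-198\right)} = - \frac{284}{-5544} = \left(-284\right) \left(- \frac{1}{5544}\right) = \frac{71}{1386}$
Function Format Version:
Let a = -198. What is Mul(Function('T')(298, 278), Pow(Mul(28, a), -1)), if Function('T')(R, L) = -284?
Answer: Rational(71, 1386) ≈ 0.051227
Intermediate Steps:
Mul(Function('T')(298, 278), Pow(Mul(28, a), -1)) = Mul(-284, Pow(Mul(28, -198), -1)) = Mul(-284, Pow(-5544, -1)) = Mul(-284, Rational(-1, 5544)) = Rational(71, 1386)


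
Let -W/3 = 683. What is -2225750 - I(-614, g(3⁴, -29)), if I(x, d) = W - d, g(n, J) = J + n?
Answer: -2223649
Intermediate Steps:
W = -2049 (W = -3*683 = -2049)
I(x, d) = -2049 - d
-2225750 - I(-614, g(3⁴, -29)) = -2225750 - (-2049 - (-29 + 3⁴)) = -2225750 - (-2049 - (-29 + 81)) = -2225750 - (-2049 - 1*52) = -2225750 - (-2049 - 52) = -2225750 - 1*(-2101) = -2225750 + 2101 = -2223649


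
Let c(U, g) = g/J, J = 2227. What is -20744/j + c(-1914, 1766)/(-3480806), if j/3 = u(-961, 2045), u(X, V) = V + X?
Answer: -20100301334345/3151088392053 ≈ -6.3788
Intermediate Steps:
c(U, g) = g/2227
j = 3252 (j = 3*(2045 - 961) = 3*1084 = 3252)
-20744/j + c(-1914, 1766)/(-3480806) = -20744/3252 + ((1/2227)*1766)/(-3480806) = -20744*1/3252 + (1766/2227)*(-1/3480806) = -5186/813 - 883/3875877481 = -20100301334345/3151088392053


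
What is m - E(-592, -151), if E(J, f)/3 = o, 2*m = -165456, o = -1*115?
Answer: -82383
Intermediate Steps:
o = -115
m = -82728 (m = (½)*(-165456) = -82728)
E(J, f) = -345 (E(J, f) = 3*(-115) = -345)
m - E(-592, -151) = -82728 - 1*(-345) = -82728 + 345 = -82383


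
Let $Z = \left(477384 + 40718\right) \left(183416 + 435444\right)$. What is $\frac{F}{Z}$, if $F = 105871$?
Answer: $\frac{105871}{320632603720} \approx 3.3019 \cdot 10^{-7}$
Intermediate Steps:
$Z = 320632603720$ ($Z = 518102 \cdot 618860 = 320632603720$)
$\frac{F}{Z} = \frac{105871}{320632603720}$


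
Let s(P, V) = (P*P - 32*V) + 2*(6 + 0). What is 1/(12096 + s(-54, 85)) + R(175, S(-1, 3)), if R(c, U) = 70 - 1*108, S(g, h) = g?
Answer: -467551/12304 ≈ -38.000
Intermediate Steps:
s(P, V) = 12 + P² - 32*V (s(P, V) = (P² - 32*V) + 2*6 = (P² - 32*V) + 12 = 12 + P² - 32*V)
R(c, U) = -38 (R(c, U) = 70 - 108 = -38)
1/(12096 + s(-54, 85)) + R(175, S(-1, 3)) = 1/(12096 + (12 + (-54)² - 32*85)) - 38 = 1/(12096 + (12 + 2916 - 2720)) - 38 = 1/(12096 + 208) - 38 = 1/12304 - 38 = -467551/12304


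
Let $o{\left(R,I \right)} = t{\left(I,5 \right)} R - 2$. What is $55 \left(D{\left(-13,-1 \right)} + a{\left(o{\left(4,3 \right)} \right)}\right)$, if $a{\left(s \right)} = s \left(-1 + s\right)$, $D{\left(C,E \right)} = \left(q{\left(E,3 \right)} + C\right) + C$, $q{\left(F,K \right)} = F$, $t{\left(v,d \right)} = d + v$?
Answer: $46365$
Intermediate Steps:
$D{\left(C,E \right)} = E + 2 C$ ($D{\left(C,E \right)} = \left(E + C\right) + C = \left(C + E\right) + C = E + 2 C$)
$o{\left(R,I \right)} = -2 + R \left(5 + I\right)$ ($o{\left(R,I \right)} = \left(5 + I\right) R - 2 = R \left(5 + I\right) - 2 = -2 + R \left(5 + I\right)$)
$55 \left(D{\left(-13,-1 \right)} + a{\left(o{\left(4,3 \right)} \right)}\right) = 55 \left(\left(-1 + 2 \left(-13\right)\right) + \left(-2 + 4 \left(5 + 3\right)\right) \left(-1 - \left(2 - 4 \left(5 + 3\right)\right)\right)\right) = 55 \left(\left(-1 - 26\right) + \left(-2 + 4 \cdot 8\right) \left(-1 + \left(-2 + 4 \cdot 8\right)\right)\right) = 55 \left(-27 + \left(-2 + 32\right) \left(-1 + \left(-2 + 32\right)\right)\right) = 55 \left(-27 + 30 \left(-1 + 30\right)\right) = 55 \left(-27 + 30 \cdot 29\right) = 55 \left(-27 + 870\right) = 55 \cdot 843 = 46365$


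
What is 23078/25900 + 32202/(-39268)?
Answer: 4512194/63565075 ≈ 0.070985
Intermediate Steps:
23078/25900 + 32202/(-39268) = 23078*(1/25900) + 32202*(-1/39268) = 11539/12950 - 16101/19634 = 4512194/63565075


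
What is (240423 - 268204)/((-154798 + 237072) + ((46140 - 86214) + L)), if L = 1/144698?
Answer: -4019855138/6106255601 ≈ -0.65832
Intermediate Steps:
L = 1/144698 ≈ 6.9109e-6
(240423 - 268204)/((-154798 + 237072) + ((46140 - 86214) + L)) = (240423 - 268204)/((-154798 + 237072) + ((46140 - 86214) + 1/144698)) = -27781/(82274 + (-40074 + 1/144698)) = -27781/(82274 - 5798627651/144698) = -27781/6106255601/144698 = -27781*144698/6106255601 = -4019855138/6106255601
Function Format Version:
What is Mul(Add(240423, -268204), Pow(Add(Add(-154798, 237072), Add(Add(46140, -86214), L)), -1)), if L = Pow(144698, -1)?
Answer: Rational(-4019855138, 6106255601) ≈ -0.65832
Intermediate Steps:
L = Rational(1, 144698) ≈ 6.9109e-6
Mul(Add(240423, -268204), Pow(Add(Add(-154798, 237072), Add(Add(46140, -86214), L)), -1)) = Mul(Add(240423, -268204), Pow(Add(Add(-154798, 237072), Add(Add(46140, -86214), Rational(1, 144698))), -1)) = Mul(-27781, Pow(Add(82274, Add(-40074, Rational(1, 144698))), -1)) = Mul(-27781, Pow(Add(82274, Rational(-5798627651, 144698)), -1)) = Mul(-27781, Pow(Rational(6106255601, 144698), -1)) = Mul(-27781, Rational(144698, 6106255601)) = Rational(-4019855138, 6106255601)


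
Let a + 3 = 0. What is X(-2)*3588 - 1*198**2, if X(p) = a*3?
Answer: -71496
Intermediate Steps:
a = -3 (a = -3 + 0 = -3)
X(p) = -9 (X(p) = -3*3 = -9)
X(-2)*3588 - 1*198**2 = -9*3588 - 1*198**2 = -32292 - 1*39204 = -32292 - 39204 = -71496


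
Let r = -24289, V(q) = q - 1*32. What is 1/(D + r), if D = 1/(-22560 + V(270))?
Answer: -22322/542179059 ≈ -4.1171e-5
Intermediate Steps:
V(q) = -32 + q (V(q) = q - 32 = -32 + q)
D = -1/22322 (D = 1/(-22560 + (-32 + 270)) = 1/(-22560 + 238) = 1/(-22322) = -1/22322 ≈ -4.4799e-5)
1/(D + r) = 1/(-1/22322 - 24289) = 1/(-542179059/22322) = -22322/542179059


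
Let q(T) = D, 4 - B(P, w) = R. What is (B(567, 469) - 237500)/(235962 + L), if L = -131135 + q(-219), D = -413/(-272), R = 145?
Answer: -64638352/28513357 ≈ -2.2669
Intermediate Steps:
B(P, w) = -141 (B(P, w) = 4 - 1*145 = 4 - 145 = -141)
D = 413/272 (D = -413*(-1/272) = 413/272 ≈ 1.5184)
q(T) = 413/272
L = -35668307/272 (L = -131135 + 413/272 = -35668307/272 ≈ -1.3113e+5)
(B(567, 469) - 237500)/(235962 + L) = (-141 - 237500)/(235962 - 35668307/272) = -237641/28513357/272 = -237641*272/28513357 = -64638352/28513357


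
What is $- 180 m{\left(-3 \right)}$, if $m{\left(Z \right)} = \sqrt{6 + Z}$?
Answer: $- 180 \sqrt{3} \approx -311.77$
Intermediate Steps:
$- 180 m{\left(-3 \right)} = - 180 \sqrt{6 - 3} = - 180 \sqrt{3}$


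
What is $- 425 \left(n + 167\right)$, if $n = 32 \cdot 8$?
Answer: $-179775$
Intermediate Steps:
$n = 256$
$- 425 \left(n + 167\right) = - 425 \left(256 + 167\right) = \left(-425\right) 423 = -179775$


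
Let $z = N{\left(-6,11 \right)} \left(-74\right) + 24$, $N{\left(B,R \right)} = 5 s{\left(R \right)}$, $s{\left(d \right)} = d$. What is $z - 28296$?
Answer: $-32342$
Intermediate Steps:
$N{\left(B,R \right)} = 5 R$
$z = -4046$ ($z = 5 \cdot 11 \left(-74\right) + 24 = 55 \left(-74\right) + 24 = -4070 + 24 = -4046$)
$z - 28296 = -4046 - 28296 = -32342$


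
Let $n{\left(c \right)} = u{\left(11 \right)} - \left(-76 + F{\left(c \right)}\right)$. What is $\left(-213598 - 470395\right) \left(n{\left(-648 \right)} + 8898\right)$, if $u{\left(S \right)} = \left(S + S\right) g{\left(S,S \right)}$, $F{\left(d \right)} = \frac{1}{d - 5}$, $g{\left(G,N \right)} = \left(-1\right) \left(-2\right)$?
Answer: $- \frac{4027867198715}{653} \approx -6.1682 \cdot 10^{9}$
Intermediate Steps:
$g{\left(G,N \right)} = 2$
$F{\left(d \right)} = \frac{1}{-5 + d}$
$u{\left(S \right)} = 4 S$ ($u{\left(S \right)} = \left(S + S\right) 2 = 2 S 2 = 4 S$)
$n{\left(c \right)} = 120 - \frac{1}{-5 + c}$ ($n{\left(c \right)} = 4 \cdot 11 + \left(76 - \frac{1}{-5 + c}\right) = 44 + \left(76 - \frac{1}{-5 + c}\right) = 120 - \frac{1}{-5 + c}$)
$\left(-213598 - 470395\right) \left(n{\left(-648 \right)} + 8898\right) = \left(-213598 - 470395\right) \left(\frac{-601 + 120 \left(-648\right)}{-5 - 648} + 8898\right) = - 683993 \left(\frac{-601 - 77760}{-653} + 8898\right) = - 683993 \left(\left(- \frac{1}{653}\right) \left(-78361\right) + 8898\right) = - 683993 \left(\frac{78361}{653} + 8898\right) = \left(-683993\right) \frac{5888755}{653} = - \frac{4027867198715}{653}$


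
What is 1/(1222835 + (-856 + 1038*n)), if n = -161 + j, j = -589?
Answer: 1/443479 ≈ 2.2549e-6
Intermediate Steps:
n = -750 (n = -161 - 589 = -750)
1/(1222835 + (-856 + 1038*n)) = 1/(1222835 + (-856 + 1038*(-750))) = 1/(1222835 + (-856 - 778500)) = 1/(1222835 - 779356) = 1/443479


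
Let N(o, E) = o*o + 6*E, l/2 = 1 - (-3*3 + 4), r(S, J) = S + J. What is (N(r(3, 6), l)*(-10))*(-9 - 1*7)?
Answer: 24480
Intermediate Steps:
r(S, J) = J + S
l = 12 (l = 2*(1 - (-3*3 + 4)) = 2*(1 - (-9 + 4)) = 2*(1 - 1*(-5)) = 2*(1 + 5) = 2*6 = 12)
N(o, E) = o**2 + 6*E
(N(r(3, 6), l)*(-10))*(-9 - 1*7) = (((6 + 3)**2 + 6*12)*(-10))*(-9 - 1*7) = ((9**2 + 72)*(-10))*(-9 - 7) = ((81 + 72)*(-10))*(-16) = (153*(-10))*(-16) = -1530*(-16) = 24480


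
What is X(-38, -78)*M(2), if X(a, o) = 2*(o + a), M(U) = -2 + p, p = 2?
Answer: 0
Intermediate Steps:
M(U) = 0 (M(U) = -2 + 2 = 0)
X(a, o) = 2*a + 2*o (X(a, o) = 2*(a + o) = 2*a + 2*o)
X(-38, -78)*M(2) = (2*(-38) + 2*(-78))*0 = (-76 - 156)*0 = -232*0 = 0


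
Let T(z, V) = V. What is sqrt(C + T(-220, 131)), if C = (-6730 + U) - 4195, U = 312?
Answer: I*sqrt(10482) ≈ 102.38*I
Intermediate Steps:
C = -10613 (C = (-6730 + 312) - 4195 = -6418 - 4195 = -10613)
sqrt(C + T(-220, 131)) = sqrt(-10613 + 131) = sqrt(-10482) = I*sqrt(10482)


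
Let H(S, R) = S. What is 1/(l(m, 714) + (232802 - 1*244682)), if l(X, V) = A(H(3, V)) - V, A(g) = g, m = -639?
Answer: -1/12591 ≈ -7.9422e-5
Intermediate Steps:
l(X, V) = 3 - V
1/(l(m, 714) + (232802 - 1*244682)) = 1/((3 - 1*714) + (232802 - 1*244682)) = 1/((3 - 714) + (232802 - 244682)) = 1/(-711 - 11880) = 1/(-12591) = -1/12591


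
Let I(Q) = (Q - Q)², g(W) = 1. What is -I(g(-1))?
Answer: 0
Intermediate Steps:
I(Q) = 0 (I(Q) = 0² = 0)
-I(g(-1)) = -1*0 = 0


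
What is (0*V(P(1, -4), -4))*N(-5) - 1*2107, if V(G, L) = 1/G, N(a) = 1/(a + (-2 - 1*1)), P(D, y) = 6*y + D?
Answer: -2107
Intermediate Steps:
P(D, y) = D + 6*y
N(a) = 1/(-3 + a) (N(a) = 1/(a + (-2 - 1)) = 1/(a - 3) = 1/(-3 + a))
(0*V(P(1, -4), -4))*N(-5) - 1*2107 = (0/(1 + 6*(-4)))/(-3 - 5) - 1*2107 = (0/(1 - 24))/(-8) - 2107 = (0/(-23))*(-⅛) - 2107 = (0*(-1/23))*(-⅛) - 2107 = 0*(-⅛) - 2107 = 0 - 2107 = -2107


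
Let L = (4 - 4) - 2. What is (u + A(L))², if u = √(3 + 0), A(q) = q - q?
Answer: 3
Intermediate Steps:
L = -2 (L = 0 - 2 = -2)
A(q) = 0
u = √3 ≈ 1.7320
(u + A(L))² = (√3 + 0)² = (√3)² = 3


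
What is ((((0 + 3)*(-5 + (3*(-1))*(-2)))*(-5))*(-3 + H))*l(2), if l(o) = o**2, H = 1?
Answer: 120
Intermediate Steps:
((((0 + 3)*(-5 + (3*(-1))*(-2)))*(-5))*(-3 + H))*l(2) = ((((0 + 3)*(-5 + (3*(-1))*(-2)))*(-5))*(-3 + 1))*2**2 = (((3*(-5 - 3*(-2)))*(-5))*(-2))*4 = (((3*(-5 + 6))*(-5))*(-2))*4 = (((3*1)*(-5))*(-2))*4 = ((3*(-5))*(-2))*4 = -15*(-2)*4 = 30*4 = 120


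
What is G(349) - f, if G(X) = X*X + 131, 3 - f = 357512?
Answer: 479441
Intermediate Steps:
f = -357509 (f = 3 - 1*357512 = 3 - 357512 = -357509)
G(X) = 131 + X**2 (G(X) = X**2 + 131 = 131 + X**2)
G(349) - f = (131 + 349**2) - 1*(-357509) = (131 + 121801) + 357509 = 121932 + 357509 = 479441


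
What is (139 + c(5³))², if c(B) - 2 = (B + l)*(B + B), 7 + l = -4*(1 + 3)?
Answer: 657460881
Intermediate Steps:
l = -23 (l = -7 - 4*(1 + 3) = -7 - 4*4 = -7 - 16 = -23)
c(B) = 2 + 2*B*(-23 + B) (c(B) = 2 + (B - 23)*(B + B) = 2 + (-23 + B)*(2*B) = 2 + 2*B*(-23 + B))
(139 + c(5³))² = (139 + (2 - 46*5³ + 2*(5³)²))² = (139 + (2 - 46*125 + 2*125²))² = (139 + (2 - 5750 + 2*15625))² = (139 + (2 - 5750 + 31250))² = (139 + 25502)² = 25641² = 657460881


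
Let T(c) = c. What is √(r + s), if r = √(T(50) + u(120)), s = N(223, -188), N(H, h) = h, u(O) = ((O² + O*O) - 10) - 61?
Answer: √(-188 + √28779) ≈ 4.2844*I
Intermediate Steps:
u(O) = -71 + 2*O² (u(O) = ((O² + O²) - 10) - 61 = (2*O² - 10) - 61 = (-10 + 2*O²) - 61 = -71 + 2*O²)
s = -188
r = √28779 (r = √(50 + (-71 + 2*120²)) = √(50 + (-71 + 2*14400)) = √(50 + (-71 + 28800)) = √(50 + 28729) = √28779 ≈ 169.64)
√(r + s) = √(√28779 - 188) = √(-188 + √28779)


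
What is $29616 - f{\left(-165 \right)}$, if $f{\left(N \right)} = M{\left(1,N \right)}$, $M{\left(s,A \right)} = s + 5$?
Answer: $29610$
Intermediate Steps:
$M{\left(s,A \right)} = 5 + s$
$f{\left(N \right)} = 6$ ($f{\left(N \right)} = 5 + 1 = 6$)
$29616 - f{\left(-165 \right)} = 29616 - 6 = 29610$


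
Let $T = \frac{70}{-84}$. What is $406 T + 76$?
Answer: $- \frac{787}{3} \approx -262.33$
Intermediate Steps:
$T = - \frac{5}{6}$ ($T = 70 \left(- \frac{1}{84}\right) = - \frac{5}{6} \approx -0.83333$)
$406 T + 76 = 406 \left(- \frac{5}{6}\right) + 76 = - \frac{1015}{3} + 76 = - \frac{787}{3}$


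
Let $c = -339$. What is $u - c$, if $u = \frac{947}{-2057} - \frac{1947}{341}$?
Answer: $\frac{21223567}{63767} \approx 332.83$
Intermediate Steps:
$u = - \frac{393446}{63767}$ ($u = 947 \left(- \frac{1}{2057}\right) - \frac{177}{31} = - \frac{947}{2057} - \frac{177}{31} = - \frac{393446}{63767} \approx -6.1701$)
$u - c = - \frac{393446}{63767} - -339 = - \frac{393446}{63767} + 339 = \frac{21223567}{63767}$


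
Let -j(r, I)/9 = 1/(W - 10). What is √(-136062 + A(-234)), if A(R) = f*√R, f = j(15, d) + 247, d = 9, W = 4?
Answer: √(-544248 + 2982*I*√26)/2 ≈ 5.1522 + 368.9*I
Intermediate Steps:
j(r, I) = 3/2 (j(r, I) = -9/(4 - 10) = -9/(-6) = -9*(-⅙) = 3/2)
f = 497/2 (f = 3/2 + 247 = 497/2 ≈ 248.50)
A(R) = 497*√R/2
√(-136062 + A(-234)) = √(-136062 + 497*√(-234)/2) = √(-136062 + 497*(3*I*√26)/2) = √(-136062 + 1491*I*√26/2)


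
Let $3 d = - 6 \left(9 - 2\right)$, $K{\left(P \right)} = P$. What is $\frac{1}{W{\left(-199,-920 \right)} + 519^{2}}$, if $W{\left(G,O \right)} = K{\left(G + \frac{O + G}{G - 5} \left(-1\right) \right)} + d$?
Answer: $\frac{68}{18301691} \approx 3.7155 \cdot 10^{-6}$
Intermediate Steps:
$d = -14$ ($d = \frac{\left(-6\right) \left(9 - 2\right)}{3} = \frac{\left(-6\right) 7}{3} = \frac{1}{3} \left(-42\right) = -14$)
$W{\left(G,O \right)} = -14 + G - \frac{G + O}{-5 + G}$ ($W{\left(G,O \right)} = \left(G + \frac{O + G}{G - 5} \left(-1\right)\right) - 14 = \left(G + \frac{G + O}{-5 + G} \left(-1\right)\right) - 14 = \left(G - \frac{G + O}{-5 + G}\right) - 14 = -14 + G - \frac{G + O}{-5 + G}$)
$\frac{1}{W{\left(-199,-920 \right)} + 519^{2}} = \frac{1}{\frac{70 + \left(-199\right)^{2} - -920 - -3980}{-5 - 199} + 519^{2}} = \frac{1}{\frac{70 + 39601 + 920 + 3980}{-204} + 269361} = \frac{1}{\left(- \frac{1}{204}\right) 44571 + 269361} = \frac{1}{- \frac{14857}{68} + 269361} = \frac{1}{\frac{18301691}{68}} = \frac{68}{18301691}$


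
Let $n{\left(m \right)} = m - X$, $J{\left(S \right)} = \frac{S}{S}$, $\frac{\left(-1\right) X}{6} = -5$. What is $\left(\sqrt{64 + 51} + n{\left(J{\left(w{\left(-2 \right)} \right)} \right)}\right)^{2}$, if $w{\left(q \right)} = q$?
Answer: $\left(29 - \sqrt{115}\right)^{2} \approx 334.02$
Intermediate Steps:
$X = 30$ ($X = \left(-6\right) \left(-5\right) = 30$)
$J{\left(S \right)} = 1$
$n{\left(m \right)} = -30 + m$ ($n{\left(m \right)} = m - 30 = -30 + m$)
$\left(\sqrt{64 + 51} + n{\left(J{\left(w{\left(-2 \right)} \right)} \right)}\right)^{2} = \left(\sqrt{64 + 51} + \left(-30 + 1\right)\right)^{2} = \left(\sqrt{115} - 29\right)^{2} = \left(-29 + \sqrt{115}\right)^{2}$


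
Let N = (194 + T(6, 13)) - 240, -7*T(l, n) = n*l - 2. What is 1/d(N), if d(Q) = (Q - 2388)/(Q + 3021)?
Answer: -20749/17114 ≈ -1.2124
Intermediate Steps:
T(l, n) = 2/7 - l*n/7 (T(l, n) = -(n*l - 2)/7 = -(l*n - 2)/7 = -(-2 + l*n)/7 = 2/7 - l*n/7)
N = -398/7 (N = (194 + (2/7 - ⅐*6*13)) - 240 = (194 + (2/7 - 78/7)) - 240 = (194 - 76/7) - 240 = 1282/7 - 240 = -398/7 ≈ -56.857)
d(Q) = (-2388 + Q)/(3021 + Q)
1/d(N) = 1/((-2388 - 398/7)/(3021 - 398/7)) = 1/(-17114/7/(20749/7)) = 1/((7/20749)*(-17114/7)) = 1/(-17114/20749) = -20749/17114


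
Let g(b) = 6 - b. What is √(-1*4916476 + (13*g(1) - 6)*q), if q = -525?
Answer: I*√4947451 ≈ 2224.3*I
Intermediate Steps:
√(-1*4916476 + (13*g(1) - 6)*q) = √(-1*4916476 + (13*(6 - 1*1) - 6)*(-525)) = √(-4916476 + (13*(6 - 1) - 6)*(-525)) = √(-4916476 + (13*5 - 6)*(-525)) = √(-4916476 + (65 - 6)*(-525)) = √(-4916476 + 59*(-525)) = √(-4916476 - 30975) = √(-4947451) = I*√4947451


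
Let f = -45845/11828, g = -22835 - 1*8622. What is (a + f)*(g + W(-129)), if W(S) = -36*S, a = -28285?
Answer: 8971651920725/11828 ≈ 7.5851e+8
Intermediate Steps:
g = -31457 (g = -22835 - 8622 = -31457)
f = -45845/11828 (f = -45845*1/11828 = -45845/11828 ≈ -3.8760)
(a + f)*(g + W(-129)) = (-28285 - 45845/11828)*(-31457 - 36*(-129)) = -334600825*(-31457 + 4644)/11828 = -334600825/11828*(-26813) = 8971651920725/11828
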